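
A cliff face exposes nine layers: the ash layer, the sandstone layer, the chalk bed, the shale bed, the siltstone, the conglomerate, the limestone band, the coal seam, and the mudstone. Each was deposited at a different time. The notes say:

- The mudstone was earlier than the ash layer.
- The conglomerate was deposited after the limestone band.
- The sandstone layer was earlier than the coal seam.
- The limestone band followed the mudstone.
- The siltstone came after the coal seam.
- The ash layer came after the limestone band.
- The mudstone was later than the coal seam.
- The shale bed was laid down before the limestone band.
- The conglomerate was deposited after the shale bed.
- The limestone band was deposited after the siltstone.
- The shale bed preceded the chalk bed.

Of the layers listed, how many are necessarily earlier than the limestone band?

5

Directly stated before the limestone band: the mudstone, the shale bed, and the siltstone.
The coal seam reaches the limestone band via the coal seam → the siltstone → the limestone band.
The sandstone layer reaches the limestone band via the sandstone layer → the coal seam → the siltstone → the limestone band.
No chain forces the ash layer (or any of the others) ahead of the limestone band.
That's the coal seam, the mudstone, the sandstone layer, the shale bed, and the siltstone — 5 in all.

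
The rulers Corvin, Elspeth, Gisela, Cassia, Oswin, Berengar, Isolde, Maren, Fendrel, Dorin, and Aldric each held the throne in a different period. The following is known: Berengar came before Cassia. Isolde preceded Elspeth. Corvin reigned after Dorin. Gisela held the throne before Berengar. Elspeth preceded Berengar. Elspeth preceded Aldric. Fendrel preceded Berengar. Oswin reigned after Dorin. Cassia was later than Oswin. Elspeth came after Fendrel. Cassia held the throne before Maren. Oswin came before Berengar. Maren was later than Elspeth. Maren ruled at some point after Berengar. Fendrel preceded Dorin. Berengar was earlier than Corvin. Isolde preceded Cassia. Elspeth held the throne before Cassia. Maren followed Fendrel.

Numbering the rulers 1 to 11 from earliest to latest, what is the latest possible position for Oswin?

7

Oswin must come before Berengar, Cassia, Corvin, and Maren — 4 rulers forced after them.
Everything else can be placed before Oswin in some valid order, so Oswin can sit as late as position 11 − 4 = 7.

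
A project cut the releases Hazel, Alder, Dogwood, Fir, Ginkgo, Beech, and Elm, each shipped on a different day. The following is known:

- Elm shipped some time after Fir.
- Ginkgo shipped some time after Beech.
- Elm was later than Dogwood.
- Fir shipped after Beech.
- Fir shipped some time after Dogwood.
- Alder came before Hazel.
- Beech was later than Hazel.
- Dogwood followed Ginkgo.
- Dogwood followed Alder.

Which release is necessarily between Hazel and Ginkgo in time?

Beech

Tracing the constraints gives Hazel → Beech → Ginkgo, so Beech sits after Hazel and before Ginkgo.
No other release is forced both after Hazel and before Ginkgo.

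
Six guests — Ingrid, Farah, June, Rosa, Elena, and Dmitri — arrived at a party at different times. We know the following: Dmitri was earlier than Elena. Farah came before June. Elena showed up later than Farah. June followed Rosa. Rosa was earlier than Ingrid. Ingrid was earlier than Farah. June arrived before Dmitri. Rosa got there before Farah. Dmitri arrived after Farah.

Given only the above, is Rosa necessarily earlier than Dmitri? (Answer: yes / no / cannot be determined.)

Chain the constraints: Rosa → Farah → Dmitri. Each link is directly stated, so Rosa comes before Dmitri.

yes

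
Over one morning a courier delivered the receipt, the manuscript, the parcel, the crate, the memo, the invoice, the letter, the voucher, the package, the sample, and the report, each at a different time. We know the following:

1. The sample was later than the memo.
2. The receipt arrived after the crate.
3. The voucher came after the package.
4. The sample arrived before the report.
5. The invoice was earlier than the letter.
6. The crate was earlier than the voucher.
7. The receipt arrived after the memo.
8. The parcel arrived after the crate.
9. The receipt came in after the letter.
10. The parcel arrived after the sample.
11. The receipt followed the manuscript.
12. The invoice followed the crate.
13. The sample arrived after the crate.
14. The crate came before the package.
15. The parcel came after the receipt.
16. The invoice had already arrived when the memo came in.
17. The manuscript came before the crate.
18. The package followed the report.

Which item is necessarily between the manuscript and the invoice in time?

Tracing the constraints gives the manuscript → the crate → the invoice, so the crate sits after the manuscript and before the invoice.
No other item is forced both after the manuscript and before the invoice.

the crate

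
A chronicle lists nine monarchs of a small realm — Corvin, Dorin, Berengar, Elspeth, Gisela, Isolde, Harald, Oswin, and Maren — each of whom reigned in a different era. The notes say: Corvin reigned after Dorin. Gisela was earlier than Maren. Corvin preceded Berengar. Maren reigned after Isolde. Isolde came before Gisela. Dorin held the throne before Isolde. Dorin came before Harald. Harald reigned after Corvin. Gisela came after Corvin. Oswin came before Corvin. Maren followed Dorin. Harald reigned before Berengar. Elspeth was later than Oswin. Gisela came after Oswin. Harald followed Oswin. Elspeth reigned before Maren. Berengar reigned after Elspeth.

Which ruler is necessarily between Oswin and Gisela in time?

Corvin

Tracing the constraints gives Oswin → Corvin → Gisela, so Corvin sits after Oswin and before Gisela.
No other ruler is forced both after Oswin and before Gisela.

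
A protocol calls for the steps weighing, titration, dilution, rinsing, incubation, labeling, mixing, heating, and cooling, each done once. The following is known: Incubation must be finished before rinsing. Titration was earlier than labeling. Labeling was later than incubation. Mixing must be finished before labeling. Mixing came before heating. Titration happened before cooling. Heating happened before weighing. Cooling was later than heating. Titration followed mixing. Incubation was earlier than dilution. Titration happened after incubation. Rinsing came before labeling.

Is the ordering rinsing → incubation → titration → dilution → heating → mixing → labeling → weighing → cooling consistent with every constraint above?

The constraints require incubation before rinsing, but in the proposed sequence rinsing appears ahead of incubation. That one violation is enough.

no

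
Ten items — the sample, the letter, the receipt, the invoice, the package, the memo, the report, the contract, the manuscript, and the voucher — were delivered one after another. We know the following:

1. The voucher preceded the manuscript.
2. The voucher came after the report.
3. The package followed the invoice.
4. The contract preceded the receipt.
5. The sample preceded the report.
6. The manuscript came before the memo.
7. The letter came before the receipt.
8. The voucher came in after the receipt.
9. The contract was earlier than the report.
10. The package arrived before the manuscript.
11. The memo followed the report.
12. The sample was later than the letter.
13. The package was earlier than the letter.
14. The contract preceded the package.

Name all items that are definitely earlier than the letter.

Directly stated before the letter: the package.
The contract reaches the letter via the contract → the package → the letter.
The invoice reaches the letter via the invoice → the package → the letter.
No chain forces the sample (or any of the others) ahead of the letter.

the contract, the invoice, the package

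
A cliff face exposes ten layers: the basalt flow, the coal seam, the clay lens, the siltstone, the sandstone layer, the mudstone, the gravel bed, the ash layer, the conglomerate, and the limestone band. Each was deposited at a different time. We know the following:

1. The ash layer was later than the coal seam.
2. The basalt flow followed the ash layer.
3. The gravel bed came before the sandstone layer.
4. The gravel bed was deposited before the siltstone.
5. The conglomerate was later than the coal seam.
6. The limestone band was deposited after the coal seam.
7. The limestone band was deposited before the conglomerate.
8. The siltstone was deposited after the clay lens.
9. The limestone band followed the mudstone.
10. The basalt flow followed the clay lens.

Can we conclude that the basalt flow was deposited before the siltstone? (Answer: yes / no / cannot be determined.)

cannot be determined

No chain of stated constraints runs from the basalt flow to the siltstone, and none runs from the siltstone to the basalt flow either.
So the relative order of the basalt flow and the siltstone is not fixed by the given facts.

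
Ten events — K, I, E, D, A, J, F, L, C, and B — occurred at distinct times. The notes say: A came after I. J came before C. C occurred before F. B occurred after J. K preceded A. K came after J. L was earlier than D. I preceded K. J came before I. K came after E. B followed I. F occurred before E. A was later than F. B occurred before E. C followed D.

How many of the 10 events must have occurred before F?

4

Directly stated before F: C.
D reaches F via D → C → F.
J reaches F via J → C → F.
L reaches F via L → D → C → F.
That's C, D, J, and L — 4 in all.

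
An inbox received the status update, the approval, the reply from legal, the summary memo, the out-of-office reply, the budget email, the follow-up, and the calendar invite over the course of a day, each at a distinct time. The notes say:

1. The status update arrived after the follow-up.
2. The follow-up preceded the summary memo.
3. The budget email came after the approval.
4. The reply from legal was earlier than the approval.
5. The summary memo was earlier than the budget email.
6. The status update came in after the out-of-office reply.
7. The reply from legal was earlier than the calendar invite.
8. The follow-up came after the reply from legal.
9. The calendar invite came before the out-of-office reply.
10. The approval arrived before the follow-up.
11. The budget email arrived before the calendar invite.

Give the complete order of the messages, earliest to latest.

The constraints fix every adjacent pair, so only one ordering works:
the reply from legal → the approval → the follow-up → the summary memo → the budget email → the calendar invite → the out-of-office reply → the status update.

the reply from legal, the approval, the follow-up, the summary memo, the budget email, the calendar invite, the out-of-office reply, the status update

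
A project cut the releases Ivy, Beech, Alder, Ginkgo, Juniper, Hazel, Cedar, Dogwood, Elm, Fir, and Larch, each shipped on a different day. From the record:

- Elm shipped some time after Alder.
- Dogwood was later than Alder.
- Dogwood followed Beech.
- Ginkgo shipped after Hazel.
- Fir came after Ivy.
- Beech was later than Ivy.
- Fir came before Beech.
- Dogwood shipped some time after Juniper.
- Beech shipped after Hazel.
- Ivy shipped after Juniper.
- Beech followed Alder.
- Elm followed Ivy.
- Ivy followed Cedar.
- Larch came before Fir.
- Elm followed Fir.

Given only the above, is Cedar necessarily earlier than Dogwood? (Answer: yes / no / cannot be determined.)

Chain the constraints: Cedar → Ivy → Beech → Dogwood. Each link is directly stated, so Cedar comes before Dogwood.

yes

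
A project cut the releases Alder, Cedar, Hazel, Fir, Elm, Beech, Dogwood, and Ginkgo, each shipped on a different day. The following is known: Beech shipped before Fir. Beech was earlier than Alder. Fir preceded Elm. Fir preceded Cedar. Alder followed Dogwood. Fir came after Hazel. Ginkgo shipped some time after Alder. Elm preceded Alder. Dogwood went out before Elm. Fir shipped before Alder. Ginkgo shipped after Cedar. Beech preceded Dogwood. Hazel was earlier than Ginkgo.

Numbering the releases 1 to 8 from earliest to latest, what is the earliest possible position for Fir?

3

Beech and Hazel must both come before Fir — 2 forced predecessors.
Nothing else is forced ahead of Fir, so its earliest slot is position 2 + 1 = 3.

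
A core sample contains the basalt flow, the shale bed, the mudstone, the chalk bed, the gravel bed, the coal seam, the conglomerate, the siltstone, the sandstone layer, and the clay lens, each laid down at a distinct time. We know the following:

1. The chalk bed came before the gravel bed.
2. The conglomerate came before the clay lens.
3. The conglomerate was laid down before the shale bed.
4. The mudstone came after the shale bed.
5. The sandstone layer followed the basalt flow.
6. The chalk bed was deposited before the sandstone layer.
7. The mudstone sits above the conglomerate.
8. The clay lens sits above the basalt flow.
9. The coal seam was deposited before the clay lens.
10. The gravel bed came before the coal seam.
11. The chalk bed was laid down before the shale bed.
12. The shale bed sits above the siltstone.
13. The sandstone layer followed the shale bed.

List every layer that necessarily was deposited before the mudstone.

the chalk bed, the conglomerate, the shale bed, the siltstone

Directly stated before the mudstone: the conglomerate and the shale bed.
The chalk bed reaches the mudstone via the chalk bed → the shale bed → the mudstone.
The siltstone reaches the mudstone via the siltstone → the shale bed → the mudstone.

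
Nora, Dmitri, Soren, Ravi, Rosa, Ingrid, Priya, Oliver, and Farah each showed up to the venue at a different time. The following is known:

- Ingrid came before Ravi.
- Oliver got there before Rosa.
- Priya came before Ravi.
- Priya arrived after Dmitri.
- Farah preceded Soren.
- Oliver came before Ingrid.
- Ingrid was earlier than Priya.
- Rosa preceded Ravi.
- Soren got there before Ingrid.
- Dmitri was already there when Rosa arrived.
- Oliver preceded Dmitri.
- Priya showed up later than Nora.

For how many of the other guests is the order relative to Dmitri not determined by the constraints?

4

Forced before Dmitri: Oliver; forced after Dmitri: Priya, Ravi, and Rosa.
That leaves Farah, Ingrid, Nora, and Soren with no forced order relative to Dmitri — 4.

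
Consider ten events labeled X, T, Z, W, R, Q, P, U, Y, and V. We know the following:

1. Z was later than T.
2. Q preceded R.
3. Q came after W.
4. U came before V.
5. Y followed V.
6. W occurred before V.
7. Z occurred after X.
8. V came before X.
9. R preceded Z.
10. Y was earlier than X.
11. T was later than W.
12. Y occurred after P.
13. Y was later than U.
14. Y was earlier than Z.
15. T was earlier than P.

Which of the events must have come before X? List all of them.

Directly stated before X: V and Y.
P reaches X via P → Y → X.
T reaches X via T → P → Y → X.
U reaches X via U → Y → X.
Likewise W reaches X by chaining the stated constraints.

P, T, U, V, W, Y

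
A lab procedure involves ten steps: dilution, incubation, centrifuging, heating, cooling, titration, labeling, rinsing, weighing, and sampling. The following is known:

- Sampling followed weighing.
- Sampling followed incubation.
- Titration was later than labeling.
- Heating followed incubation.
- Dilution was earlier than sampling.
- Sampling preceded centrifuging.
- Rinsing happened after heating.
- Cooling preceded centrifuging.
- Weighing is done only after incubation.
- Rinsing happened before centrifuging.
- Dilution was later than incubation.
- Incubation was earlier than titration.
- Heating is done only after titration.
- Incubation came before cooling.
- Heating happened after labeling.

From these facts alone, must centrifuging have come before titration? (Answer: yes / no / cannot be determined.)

no

Tracing the constraints gives titration → heating → rinsing → centrifuging, so titration must come before centrifuging.
That means centrifuging cannot be before titration.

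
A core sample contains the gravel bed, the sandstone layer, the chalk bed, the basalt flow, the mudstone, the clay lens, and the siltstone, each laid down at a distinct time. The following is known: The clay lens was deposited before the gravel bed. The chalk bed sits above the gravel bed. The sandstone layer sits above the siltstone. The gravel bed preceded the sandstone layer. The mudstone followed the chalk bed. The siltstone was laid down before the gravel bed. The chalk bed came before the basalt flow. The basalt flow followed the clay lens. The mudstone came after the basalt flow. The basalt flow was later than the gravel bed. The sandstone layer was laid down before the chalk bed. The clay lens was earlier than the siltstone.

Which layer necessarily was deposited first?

The clay lens has a chain of constraints placing it before every other layer, so the clay lens must be first.

the clay lens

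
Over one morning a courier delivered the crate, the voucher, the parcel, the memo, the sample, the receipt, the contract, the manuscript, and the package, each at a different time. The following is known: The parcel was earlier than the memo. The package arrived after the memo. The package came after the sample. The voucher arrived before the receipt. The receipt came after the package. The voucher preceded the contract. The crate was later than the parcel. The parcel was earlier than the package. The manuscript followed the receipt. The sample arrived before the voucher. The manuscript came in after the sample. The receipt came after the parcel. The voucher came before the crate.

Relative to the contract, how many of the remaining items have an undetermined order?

6

Forced before the contract: the sample and the voucher.
That leaves the crate, the manuscript, the memo, the package, the parcel, and the receipt with no forced order relative to the contract — 6.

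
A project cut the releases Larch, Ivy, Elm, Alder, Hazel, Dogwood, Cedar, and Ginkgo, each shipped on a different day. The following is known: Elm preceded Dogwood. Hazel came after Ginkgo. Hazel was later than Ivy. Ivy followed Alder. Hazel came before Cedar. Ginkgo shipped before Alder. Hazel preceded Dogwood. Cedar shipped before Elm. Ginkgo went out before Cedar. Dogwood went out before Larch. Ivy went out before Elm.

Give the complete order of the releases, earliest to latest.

The constraints fix every adjacent pair, so only one ordering works:
Ginkgo → Alder → Ivy → Hazel → Cedar → Elm → Dogwood → Larch.

Ginkgo, Alder, Ivy, Hazel, Cedar, Elm, Dogwood, Larch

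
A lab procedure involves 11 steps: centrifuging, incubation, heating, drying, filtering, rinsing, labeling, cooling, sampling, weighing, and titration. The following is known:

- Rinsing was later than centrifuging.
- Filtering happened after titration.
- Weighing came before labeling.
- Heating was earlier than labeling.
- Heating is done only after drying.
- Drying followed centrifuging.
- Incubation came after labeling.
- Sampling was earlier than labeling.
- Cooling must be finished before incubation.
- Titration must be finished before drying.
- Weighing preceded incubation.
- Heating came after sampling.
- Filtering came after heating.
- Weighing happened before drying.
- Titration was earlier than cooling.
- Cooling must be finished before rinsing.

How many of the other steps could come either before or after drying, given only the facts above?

Forced before drying: centrifuging, titration, and weighing; forced after drying: filtering, heating, incubation, and labeling.
That leaves cooling, rinsing, and sampling with no forced order relative to drying — 3.

3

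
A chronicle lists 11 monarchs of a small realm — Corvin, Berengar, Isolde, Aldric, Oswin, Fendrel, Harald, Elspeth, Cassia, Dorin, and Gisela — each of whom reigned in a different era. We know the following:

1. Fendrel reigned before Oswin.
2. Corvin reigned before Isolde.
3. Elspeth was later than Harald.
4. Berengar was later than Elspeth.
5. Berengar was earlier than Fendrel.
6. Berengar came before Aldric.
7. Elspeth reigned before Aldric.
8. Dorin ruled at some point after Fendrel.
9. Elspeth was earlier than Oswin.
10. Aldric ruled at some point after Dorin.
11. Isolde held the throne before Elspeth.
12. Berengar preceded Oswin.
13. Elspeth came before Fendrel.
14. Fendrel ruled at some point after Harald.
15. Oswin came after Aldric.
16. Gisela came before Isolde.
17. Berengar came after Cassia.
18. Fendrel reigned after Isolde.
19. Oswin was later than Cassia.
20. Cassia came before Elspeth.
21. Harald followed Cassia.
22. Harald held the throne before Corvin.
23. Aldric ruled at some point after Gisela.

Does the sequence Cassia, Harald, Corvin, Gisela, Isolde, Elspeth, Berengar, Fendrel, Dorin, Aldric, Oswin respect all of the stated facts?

Check each stated constraint against the proposed order — e.g. Gisela is ahead of Aldric; Cassia is ahead of Oswin. Every pair is in the required order; nothing is violated.

yes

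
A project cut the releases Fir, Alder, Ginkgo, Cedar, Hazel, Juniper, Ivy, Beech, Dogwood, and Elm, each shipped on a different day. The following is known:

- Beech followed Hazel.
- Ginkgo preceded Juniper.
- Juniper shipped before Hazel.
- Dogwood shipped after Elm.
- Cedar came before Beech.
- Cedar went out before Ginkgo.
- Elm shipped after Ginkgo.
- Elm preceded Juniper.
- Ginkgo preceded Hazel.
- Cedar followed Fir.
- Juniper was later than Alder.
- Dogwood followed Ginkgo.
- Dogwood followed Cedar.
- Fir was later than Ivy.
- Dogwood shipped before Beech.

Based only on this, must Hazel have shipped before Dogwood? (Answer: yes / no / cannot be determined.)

No chain of stated constraints runs from Hazel to Dogwood, and none runs from Dogwood to Hazel either.
So the relative order of Hazel and Dogwood is not fixed by the given facts.

cannot be determined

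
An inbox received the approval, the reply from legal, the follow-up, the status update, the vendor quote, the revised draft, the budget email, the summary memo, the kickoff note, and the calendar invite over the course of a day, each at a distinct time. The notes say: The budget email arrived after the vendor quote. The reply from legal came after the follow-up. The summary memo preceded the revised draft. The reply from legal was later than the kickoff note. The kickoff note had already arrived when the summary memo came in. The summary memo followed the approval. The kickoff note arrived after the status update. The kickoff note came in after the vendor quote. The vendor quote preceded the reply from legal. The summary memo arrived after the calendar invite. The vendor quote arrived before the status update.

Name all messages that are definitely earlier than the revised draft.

the approval, the calendar invite, the kickoff note, the status update, the summary memo, the vendor quote

Directly stated before the revised draft: the summary memo.
The approval reaches the revised draft via the approval → the summary memo → the revised draft.
The calendar invite reaches the revised draft via the calendar invite → the summary memo → the revised draft.
The kickoff note reaches the revised draft via the kickoff note → the summary memo → the revised draft.
Likewise the status update and the vendor quote each reach the revised draft by chaining the stated constraints.
No chain forces the budget email (or any of the others) ahead of the revised draft.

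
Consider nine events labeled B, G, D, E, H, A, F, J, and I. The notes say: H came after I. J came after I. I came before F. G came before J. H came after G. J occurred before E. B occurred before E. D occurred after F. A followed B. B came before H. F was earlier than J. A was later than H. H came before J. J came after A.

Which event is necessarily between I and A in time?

Tracing the constraints gives I → H → A, so H sits after I and before A.
No other event is forced both after I and before A.

H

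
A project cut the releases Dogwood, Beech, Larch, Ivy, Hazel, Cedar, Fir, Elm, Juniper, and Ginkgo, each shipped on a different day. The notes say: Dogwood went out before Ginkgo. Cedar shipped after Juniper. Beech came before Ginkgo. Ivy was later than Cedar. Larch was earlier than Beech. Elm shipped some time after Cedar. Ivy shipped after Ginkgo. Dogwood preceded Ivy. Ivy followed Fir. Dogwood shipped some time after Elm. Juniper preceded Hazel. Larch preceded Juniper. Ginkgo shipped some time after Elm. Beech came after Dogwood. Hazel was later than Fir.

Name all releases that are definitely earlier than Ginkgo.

Directly stated before Ginkgo: Beech, Dogwood, and Elm.
Cedar reaches Ginkgo via Cedar → Elm → Ginkgo.
Juniper reaches Ginkgo via Juniper → Cedar → Elm → Ginkgo.
Larch reaches Ginkgo via Larch → Beech → Ginkgo.
No chain forces Fir (or any of the others) ahead of Ginkgo.

Beech, Cedar, Dogwood, Elm, Juniper, Larch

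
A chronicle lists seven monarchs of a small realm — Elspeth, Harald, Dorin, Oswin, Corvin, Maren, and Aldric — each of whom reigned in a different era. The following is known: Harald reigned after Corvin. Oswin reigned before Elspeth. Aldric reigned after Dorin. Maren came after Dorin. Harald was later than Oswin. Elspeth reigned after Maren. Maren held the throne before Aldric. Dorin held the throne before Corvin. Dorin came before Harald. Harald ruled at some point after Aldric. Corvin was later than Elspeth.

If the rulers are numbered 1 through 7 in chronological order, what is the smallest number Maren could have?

Dorin must come before Maren — 1 forced predecessor.
Nothing else is forced ahead of Maren, so their earliest slot is position 1 + 1 = 2.

2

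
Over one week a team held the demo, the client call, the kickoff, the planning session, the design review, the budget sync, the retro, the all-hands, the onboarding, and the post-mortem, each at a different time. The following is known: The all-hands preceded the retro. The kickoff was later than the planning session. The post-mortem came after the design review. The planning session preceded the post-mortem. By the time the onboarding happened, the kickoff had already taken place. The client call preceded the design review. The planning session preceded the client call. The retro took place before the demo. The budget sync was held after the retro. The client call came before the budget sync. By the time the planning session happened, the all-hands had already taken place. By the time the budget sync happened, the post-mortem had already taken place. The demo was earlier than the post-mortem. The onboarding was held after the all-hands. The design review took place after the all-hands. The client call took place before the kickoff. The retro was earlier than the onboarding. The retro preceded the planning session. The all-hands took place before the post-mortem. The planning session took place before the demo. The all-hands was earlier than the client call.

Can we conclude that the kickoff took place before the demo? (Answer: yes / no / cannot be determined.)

cannot be determined

No chain of stated constraints runs from the kickoff to the demo, and none runs from the demo to the kickoff either.
So the relative order of the kickoff and the demo is not fixed by the given facts.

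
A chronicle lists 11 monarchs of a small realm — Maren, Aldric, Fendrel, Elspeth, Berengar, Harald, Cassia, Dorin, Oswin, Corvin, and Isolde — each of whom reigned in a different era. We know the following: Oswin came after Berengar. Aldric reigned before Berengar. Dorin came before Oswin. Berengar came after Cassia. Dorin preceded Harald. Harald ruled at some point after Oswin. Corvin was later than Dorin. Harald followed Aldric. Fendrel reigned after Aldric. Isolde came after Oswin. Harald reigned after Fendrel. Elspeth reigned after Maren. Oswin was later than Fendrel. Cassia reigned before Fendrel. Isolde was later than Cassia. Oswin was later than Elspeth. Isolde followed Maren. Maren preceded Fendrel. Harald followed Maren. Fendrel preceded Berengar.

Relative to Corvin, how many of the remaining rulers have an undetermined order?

9

Forced before Corvin: Dorin.
That leaves Aldric, Berengar, Cassia, Elspeth, Fendrel, Harald, Isolde, Maren, and Oswin with no forced order relative to Corvin — 9.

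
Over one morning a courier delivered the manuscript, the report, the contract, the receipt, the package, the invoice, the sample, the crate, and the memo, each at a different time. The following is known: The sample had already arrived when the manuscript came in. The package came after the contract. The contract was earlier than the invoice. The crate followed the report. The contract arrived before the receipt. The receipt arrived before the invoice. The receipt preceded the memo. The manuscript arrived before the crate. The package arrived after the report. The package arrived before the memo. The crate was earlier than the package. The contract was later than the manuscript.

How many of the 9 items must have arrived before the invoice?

4

Directly stated before the invoice: the contract and the receipt.
The manuscript reaches the invoice via the manuscript → the contract → the invoice.
The sample reaches the invoice via the sample → the manuscript → the contract → the invoice.
No chain forces the crate (or any of the others) ahead of the invoice.
That's the contract, the manuscript, the receipt, and the sample — 4 in all.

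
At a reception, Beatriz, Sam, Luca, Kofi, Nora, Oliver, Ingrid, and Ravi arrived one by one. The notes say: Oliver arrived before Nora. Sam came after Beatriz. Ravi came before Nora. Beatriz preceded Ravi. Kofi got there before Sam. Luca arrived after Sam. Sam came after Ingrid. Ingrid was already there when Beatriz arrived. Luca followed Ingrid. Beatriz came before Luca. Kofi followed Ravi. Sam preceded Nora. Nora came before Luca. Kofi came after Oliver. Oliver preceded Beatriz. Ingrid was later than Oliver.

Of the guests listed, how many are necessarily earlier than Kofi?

4

Directly stated before Kofi: Oliver and Ravi.
Beatriz reaches Kofi via Beatriz → Ravi → Kofi.
Ingrid reaches Kofi via Ingrid → Beatriz → Ravi → Kofi.
That's Beatriz, Ingrid, Oliver, and Ravi — 4 in all.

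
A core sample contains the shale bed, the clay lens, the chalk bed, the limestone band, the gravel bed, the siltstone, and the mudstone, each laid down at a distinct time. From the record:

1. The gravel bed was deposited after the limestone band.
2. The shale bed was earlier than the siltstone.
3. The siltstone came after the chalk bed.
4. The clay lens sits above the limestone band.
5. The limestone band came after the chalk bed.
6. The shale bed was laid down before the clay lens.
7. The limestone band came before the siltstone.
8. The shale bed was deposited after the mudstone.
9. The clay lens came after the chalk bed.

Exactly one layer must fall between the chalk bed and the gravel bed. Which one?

Tracing the constraints gives the chalk bed → the limestone band → the gravel bed, so the limestone band sits after the chalk bed and before the gravel bed.
No other layer is forced both after the chalk bed and before the gravel bed.

the limestone band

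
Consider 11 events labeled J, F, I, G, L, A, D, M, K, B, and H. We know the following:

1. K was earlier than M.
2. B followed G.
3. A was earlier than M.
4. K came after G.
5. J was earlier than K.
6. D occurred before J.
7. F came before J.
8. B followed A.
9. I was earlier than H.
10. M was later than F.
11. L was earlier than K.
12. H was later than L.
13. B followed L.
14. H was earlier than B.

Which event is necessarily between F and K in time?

Tracing the constraints gives F → J → K, so J sits after F and before K.
No other event is forced both after F and before K.

J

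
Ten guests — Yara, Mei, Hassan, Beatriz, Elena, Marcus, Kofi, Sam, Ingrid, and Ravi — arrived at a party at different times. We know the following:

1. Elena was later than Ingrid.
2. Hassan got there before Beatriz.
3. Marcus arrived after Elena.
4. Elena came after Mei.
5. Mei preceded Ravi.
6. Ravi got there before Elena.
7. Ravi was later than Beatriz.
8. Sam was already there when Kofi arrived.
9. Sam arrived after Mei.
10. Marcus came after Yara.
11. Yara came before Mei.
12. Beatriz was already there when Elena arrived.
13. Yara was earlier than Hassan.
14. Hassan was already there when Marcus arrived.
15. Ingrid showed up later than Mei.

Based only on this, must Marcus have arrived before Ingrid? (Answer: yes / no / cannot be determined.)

no

Tracing the constraints gives Ingrid → Elena → Marcus, so Ingrid must come before Marcus.
That means Marcus cannot be before Ingrid.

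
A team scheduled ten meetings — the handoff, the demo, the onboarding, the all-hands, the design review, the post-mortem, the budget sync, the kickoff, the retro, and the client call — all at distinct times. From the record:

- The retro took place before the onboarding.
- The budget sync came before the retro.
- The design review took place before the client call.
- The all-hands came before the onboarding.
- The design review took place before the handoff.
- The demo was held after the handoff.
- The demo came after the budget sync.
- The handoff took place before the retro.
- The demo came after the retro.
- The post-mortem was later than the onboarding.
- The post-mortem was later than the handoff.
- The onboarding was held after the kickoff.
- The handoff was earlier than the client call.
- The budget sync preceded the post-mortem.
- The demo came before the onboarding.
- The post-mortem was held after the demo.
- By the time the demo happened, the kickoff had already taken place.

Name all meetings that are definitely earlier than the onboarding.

Directly stated before the onboarding: the all-hands, the demo, the kickoff, and the retro.
The budget sync reaches the onboarding via the budget sync → the retro → the onboarding.
The design review reaches the onboarding via the design review → the handoff → the retro → the onboarding.
The handoff reaches the onboarding via the handoff → the retro → the onboarding.
No chain forces the client call (or any of the others) ahead of the onboarding.

the all-hands, the budget sync, the demo, the design review, the handoff, the kickoff, the retro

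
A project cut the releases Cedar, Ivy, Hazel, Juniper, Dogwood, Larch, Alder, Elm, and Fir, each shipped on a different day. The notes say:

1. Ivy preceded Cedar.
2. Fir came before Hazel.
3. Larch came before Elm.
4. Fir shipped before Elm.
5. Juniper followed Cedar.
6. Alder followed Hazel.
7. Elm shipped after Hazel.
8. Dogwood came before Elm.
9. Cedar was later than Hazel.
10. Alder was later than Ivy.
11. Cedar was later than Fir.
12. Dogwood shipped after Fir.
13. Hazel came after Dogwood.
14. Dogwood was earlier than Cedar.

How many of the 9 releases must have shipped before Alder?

4

Directly stated before Alder: Hazel and Ivy.
Dogwood reaches Alder via Dogwood → Hazel → Alder.
Fir reaches Alder via Fir → Hazel → Alder.
That's Dogwood, Fir, Hazel, and Ivy — 4 in all.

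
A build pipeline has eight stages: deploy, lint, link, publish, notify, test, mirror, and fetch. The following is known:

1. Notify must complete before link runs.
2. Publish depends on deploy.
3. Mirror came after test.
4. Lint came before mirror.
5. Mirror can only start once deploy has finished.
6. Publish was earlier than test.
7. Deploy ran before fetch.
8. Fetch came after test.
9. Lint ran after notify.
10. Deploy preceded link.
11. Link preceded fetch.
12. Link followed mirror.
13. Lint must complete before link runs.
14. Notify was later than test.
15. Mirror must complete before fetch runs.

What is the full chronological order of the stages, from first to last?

deploy, publish, test, notify, lint, mirror, link, fetch

The constraints fix every adjacent pair, so only one ordering works:
deploy → publish → test → notify → lint → mirror → link → fetch.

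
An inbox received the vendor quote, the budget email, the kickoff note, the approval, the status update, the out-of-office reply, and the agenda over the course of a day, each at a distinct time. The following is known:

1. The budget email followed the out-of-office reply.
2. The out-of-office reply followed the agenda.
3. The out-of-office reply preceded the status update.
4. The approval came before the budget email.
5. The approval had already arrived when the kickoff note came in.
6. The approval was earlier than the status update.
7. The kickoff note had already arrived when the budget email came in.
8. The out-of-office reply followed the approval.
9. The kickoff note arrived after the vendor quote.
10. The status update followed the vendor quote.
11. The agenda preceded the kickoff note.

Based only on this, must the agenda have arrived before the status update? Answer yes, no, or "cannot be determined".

yes

Chain the constraints: the agenda → the out-of-office reply → the status update. Each link is directly stated, so the agenda comes before the status update.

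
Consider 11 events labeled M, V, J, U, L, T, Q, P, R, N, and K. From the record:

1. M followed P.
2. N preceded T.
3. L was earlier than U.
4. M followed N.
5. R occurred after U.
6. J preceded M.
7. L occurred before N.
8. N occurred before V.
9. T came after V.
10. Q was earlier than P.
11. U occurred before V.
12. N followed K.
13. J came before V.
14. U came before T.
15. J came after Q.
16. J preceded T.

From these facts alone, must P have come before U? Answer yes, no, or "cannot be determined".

No chain of stated constraints runs from P to U, and none runs from U to P either.
So the relative order of P and U is not fixed by the given facts.

cannot be determined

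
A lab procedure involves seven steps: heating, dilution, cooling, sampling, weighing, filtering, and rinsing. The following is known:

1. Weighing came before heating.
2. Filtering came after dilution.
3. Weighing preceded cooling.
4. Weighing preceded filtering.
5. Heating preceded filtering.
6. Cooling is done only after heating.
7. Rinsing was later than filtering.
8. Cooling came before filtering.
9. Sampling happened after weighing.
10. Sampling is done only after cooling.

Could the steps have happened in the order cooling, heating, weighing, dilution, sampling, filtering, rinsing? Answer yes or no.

The constraints require weighing before cooling, but in the proposed sequence cooling appears ahead of weighing. That one violation is enough.

no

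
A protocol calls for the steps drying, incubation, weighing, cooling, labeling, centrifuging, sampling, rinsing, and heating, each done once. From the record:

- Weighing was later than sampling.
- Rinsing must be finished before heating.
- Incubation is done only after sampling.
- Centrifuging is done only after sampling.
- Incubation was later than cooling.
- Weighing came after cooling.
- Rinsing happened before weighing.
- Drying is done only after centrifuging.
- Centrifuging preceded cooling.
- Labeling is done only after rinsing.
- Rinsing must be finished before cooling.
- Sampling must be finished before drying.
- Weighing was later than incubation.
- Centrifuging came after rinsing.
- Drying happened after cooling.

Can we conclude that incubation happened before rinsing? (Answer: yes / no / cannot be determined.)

no

Tracing the constraints gives rinsing → cooling → incubation, so rinsing must come before incubation.
That means incubation cannot be before rinsing.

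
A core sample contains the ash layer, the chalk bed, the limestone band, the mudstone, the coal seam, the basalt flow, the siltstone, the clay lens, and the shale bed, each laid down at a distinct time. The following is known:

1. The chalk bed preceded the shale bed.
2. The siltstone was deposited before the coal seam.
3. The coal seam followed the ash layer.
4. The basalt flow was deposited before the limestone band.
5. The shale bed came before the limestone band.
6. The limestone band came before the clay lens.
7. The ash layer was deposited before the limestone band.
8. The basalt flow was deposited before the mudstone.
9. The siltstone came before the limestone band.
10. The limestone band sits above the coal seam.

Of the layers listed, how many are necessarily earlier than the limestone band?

Directly stated before the limestone band: the ash layer, the basalt flow, the coal seam, the shale bed, and the siltstone.
The chalk bed reaches the limestone band via the chalk bed → the shale bed → the limestone band.
No chain forces the clay lens (or any of the others) ahead of the limestone band.
That's the ash layer, the basalt flow, the chalk bed, the coal seam, the shale bed, and the siltstone — 6 in all.

6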